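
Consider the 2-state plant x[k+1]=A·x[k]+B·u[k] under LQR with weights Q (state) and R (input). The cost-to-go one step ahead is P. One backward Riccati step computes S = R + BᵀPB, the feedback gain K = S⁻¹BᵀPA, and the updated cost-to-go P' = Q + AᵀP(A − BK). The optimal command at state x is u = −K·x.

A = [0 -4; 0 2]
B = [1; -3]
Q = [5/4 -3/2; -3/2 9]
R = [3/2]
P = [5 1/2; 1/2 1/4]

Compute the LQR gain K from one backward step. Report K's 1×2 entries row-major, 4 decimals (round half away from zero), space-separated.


BᵀP = [3.5000 -0.2500]
S = R + BᵀPB = [3/2] + [4.2500] = [5.7500]
BᵀPA = [0.0000 -14.5000]
K = S⁻¹·BᵀPA = [0.0000 -2.5217]
A−BK = [0.0000 -1.4783; 0.0000 -5.5652]
AᵀP(A−BK) = [0.0000 0.0000; 0.0000 36.4348]
P' = Q + AᵀP(A−BK) = [1.2500 -1.5000; -1.5000 45.4348]
tr(P') = 46.6848

0.0000 -2.5217


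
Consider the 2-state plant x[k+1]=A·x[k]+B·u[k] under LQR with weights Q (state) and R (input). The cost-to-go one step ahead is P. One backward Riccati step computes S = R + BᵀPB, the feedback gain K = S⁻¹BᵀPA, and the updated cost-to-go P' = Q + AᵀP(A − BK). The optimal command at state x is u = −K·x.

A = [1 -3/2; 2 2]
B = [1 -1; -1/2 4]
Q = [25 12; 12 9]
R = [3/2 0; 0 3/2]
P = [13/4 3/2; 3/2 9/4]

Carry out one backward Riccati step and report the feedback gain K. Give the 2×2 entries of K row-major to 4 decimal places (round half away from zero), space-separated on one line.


BᵀP = [2.5000 0.3750; 2.7500 7.5000]
S = R + BᵀPB = [3/2 0; 0 3/2] + [2.3125 -1.0000; -1.0000 27.2500] = [3.8125 -1.0000; -1.0000 28.7500]
BᵀPA = [3.2500 -3.0000; 17.7500 10.8750]
K = S⁻¹·BᵀPA = [1.0237 -0.6940; 0.6530 0.3541]
A−BK = [0.6293 -0.4519; -0.1001 0.2365]
AᵀP(A−BK) = [3.3321 -1.4052; -1.4052 1.3794]
P' = Q + AᵀP(A−BK) = [28.3321 10.5948; 10.5948 10.3794]
tr(P') = 38.7115

1.0237 -0.6940 0.6530 0.3541


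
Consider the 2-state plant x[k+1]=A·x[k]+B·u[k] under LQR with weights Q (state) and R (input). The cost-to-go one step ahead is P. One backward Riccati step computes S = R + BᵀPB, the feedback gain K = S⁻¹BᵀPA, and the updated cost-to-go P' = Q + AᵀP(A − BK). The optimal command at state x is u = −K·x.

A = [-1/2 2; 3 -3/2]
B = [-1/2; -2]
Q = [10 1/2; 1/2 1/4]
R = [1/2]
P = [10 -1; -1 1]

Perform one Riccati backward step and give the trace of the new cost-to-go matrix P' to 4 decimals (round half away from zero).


68.3875

BᵀP = [-3.0000 -1.5000]
S = R + BᵀPB = [1/2] + [4.5000] = [5.0000]
BᵀPA = [-3.0000 -3.7500]
K = S⁻¹·BᵀPA = [-0.6000 -0.7500]
A−BK = [-0.8000 1.6250; 1.8000 -3.0000]
AᵀP(A−BK) = [12.7000 -23.5000; -23.5000 45.4375]
P' = Q + AᵀP(A−BK) = [22.7000 -23.0000; -23.0000 45.6875]
tr(P') = 68.3875


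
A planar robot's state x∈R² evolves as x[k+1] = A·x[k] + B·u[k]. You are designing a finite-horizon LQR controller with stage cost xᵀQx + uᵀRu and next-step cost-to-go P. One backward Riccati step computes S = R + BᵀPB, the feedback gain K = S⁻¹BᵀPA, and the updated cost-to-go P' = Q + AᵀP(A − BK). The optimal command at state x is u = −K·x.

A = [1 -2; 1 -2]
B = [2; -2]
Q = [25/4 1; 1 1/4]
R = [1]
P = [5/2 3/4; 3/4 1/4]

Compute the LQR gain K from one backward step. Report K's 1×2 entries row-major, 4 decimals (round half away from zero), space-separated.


0.7500 -1.5000

BᵀP = [3.5000 1.0000]
S = R + BᵀPB = [1] + [5.0000] = [6.0000]
BᵀPA = [4.5000 -9.0000]
K = S⁻¹·BᵀPA = [0.7500 -1.5000]
A−BK = [-0.5000 1.0000; 2.5000 -5.0000]
AᵀP(A−BK) = [0.8750 -1.7500; -1.7500 3.5000]
P' = Q + AᵀP(A−BK) = [7.1250 -0.7500; -0.7500 3.7500]
tr(P') = 10.8750


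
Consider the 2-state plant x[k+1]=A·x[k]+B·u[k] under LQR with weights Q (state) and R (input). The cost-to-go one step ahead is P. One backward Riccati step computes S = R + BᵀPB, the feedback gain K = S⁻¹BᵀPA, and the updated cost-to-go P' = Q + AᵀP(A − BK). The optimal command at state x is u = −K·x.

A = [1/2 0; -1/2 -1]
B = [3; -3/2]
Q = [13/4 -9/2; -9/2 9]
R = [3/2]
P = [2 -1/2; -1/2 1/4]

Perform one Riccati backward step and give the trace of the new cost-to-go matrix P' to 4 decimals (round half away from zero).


BᵀP = [6.7500 -1.8750]
S = R + BᵀPB = [3/2] + [23.0625] = [24.5625]
BᵀPA = [4.3125 1.8750]
K = S⁻¹·BᵀPA = [0.1756 0.0763]
A−BK = [-0.0267 -0.2290; -0.2366 -0.8855]
AᵀP(A−BK) = [0.0553 0.0458; 0.0458 0.1069]
P' = Q + AᵀP(A−BK) = [3.3053 -4.4542; -4.4542 9.1069]
tr(P') = 12.4122

12.4122


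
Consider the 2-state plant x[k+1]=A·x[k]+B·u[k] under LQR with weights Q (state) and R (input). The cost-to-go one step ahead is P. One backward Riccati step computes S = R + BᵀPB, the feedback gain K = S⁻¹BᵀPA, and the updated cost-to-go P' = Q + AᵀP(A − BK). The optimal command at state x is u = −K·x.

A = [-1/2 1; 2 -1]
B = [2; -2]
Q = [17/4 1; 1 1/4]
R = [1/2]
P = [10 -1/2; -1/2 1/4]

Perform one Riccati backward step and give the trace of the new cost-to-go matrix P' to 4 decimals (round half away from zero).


BᵀP = [21.0000 -1.5000]
S = R + BᵀPB = [1/2] + [45.0000] = [45.5000]
BᵀPA = [-13.5000 22.5000]
K = S⁻¹·BᵀPA = [-0.2967 0.4945]
A−BK = [0.0934 0.0110; 1.4066 -0.0110]
AᵀP(A−BK) = [0.4945 -0.0742; -0.0742 0.1236]
P' = Q + AᵀP(A−BK) = [4.7445 0.9258; 0.9258 0.3736]
tr(P') = 5.1181

5.1181


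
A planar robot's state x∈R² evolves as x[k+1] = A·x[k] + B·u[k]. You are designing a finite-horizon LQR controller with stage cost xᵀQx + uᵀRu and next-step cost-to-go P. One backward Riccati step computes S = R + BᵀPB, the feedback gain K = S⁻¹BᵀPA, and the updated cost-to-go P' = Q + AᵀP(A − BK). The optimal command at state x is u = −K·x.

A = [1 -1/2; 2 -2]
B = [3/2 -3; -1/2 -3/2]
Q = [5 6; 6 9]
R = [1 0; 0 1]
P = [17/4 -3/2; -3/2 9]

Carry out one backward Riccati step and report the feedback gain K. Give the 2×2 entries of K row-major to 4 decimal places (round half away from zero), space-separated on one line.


BᵀP = [7.1250 -6.7500; -10.5000 -9.0000]
S = R + BᵀPB = [1 0; 0 1] + [14.0625 -11.2500; -11.2500 45.0000] = [15.0625 -11.2500; -11.2500 46.0000]
BᵀPA = [-6.3750 9.9375; -28.5000 23.2500]
K = S⁻¹·BᵀPA = [-1.0840 1.2691; -0.8847 0.8158]
A−BK = [-0.0280 0.0438; 0.1310 -0.1418]
AᵀP(A−BK) = [2.1265 -2.2843; -2.2843 2.4837]
P' = Q + AᵀP(A−BK) = [7.1265 3.7157; 3.7157 11.4837]
tr(P') = 18.6102

-1.0840 1.2691 -0.8847 0.8158


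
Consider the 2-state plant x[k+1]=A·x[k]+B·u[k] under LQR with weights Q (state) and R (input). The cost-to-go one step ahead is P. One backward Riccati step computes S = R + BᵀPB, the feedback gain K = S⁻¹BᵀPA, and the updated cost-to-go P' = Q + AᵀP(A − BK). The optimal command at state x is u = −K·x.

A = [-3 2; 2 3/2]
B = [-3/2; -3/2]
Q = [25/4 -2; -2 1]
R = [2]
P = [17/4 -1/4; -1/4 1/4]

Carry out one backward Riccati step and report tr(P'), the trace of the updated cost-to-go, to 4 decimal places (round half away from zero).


BᵀP = [-6.0000 0.0000]
S = R + BᵀPB = [2] + [9.0000] = [11.0000]
BᵀPA = [18.0000 -12.0000]
K = S⁻¹·BᵀPA = [1.6364 -1.0909]
A−BK = [-0.5455 0.3636; 4.4545 -0.1364]
AᵀP(A−BK) = [12.7955 -4.9886; -4.9886 2.9716]
P' = Q + AᵀP(A−BK) = [19.0455 -6.9886; -6.9886 3.9716]
tr(P') = 23.0170

23.0170


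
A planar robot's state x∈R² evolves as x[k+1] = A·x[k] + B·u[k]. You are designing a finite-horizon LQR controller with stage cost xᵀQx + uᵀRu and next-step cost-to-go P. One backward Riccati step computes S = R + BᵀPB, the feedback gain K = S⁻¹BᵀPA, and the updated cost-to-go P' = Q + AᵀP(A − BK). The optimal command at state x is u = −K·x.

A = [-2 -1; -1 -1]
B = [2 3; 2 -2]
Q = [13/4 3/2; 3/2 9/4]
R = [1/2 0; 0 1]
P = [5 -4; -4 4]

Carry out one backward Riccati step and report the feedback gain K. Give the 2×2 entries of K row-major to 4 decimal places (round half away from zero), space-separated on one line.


-0.6187 -0.4401 -0.2026 -0.0033

BᵀP = [2.0000 0.0000; 23.0000 -20.0000]
S = R + BᵀPB = [1/2 0; 0 1] + [4.0000 6.0000; 6.0000 109.0000] = [4.5000 6.0000; 6.0000 110.0000]
BᵀPA = [-4.0000 -2.0000; -26.0000 -3.0000]
K = S⁻¹·BᵀPA = [-0.6187 -0.4401; -0.2026 -0.0033]
A−BK = [-0.1547 -0.1100; -0.1678 -0.1264]
AᵀP(A−BK) = [0.2571 0.1547; 0.1547 0.1100]
P' = Q + AᵀP(A−BK) = [3.5071 1.6547; 1.6547 2.3600]
tr(P') = 5.8671


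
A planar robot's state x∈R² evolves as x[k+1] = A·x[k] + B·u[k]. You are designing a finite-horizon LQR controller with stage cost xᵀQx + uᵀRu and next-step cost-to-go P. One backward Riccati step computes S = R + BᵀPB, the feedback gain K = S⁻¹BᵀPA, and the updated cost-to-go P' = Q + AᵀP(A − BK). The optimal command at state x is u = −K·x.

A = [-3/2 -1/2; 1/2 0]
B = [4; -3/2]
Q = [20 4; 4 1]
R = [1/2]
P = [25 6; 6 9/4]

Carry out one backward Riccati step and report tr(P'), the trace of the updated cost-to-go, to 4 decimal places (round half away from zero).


21.1190

BᵀP = [91.0000 20.6250]
S = R + BᵀPB = [1/2] + [333.0625] = [333.5625]
BᵀPA = [-126.1875 -45.5000]
K = S⁻¹·BᵀPA = [-0.3783 -0.1364]
A−BK = [0.0132 0.0456; -0.0675 -0.2046]
AᵀP(A−BK) = [0.0755 0.0372; 0.0372 0.0435]
P' = Q + AᵀP(A−BK) = [20.0755 4.0372; 4.0372 1.0435]
tr(P') = 21.1190


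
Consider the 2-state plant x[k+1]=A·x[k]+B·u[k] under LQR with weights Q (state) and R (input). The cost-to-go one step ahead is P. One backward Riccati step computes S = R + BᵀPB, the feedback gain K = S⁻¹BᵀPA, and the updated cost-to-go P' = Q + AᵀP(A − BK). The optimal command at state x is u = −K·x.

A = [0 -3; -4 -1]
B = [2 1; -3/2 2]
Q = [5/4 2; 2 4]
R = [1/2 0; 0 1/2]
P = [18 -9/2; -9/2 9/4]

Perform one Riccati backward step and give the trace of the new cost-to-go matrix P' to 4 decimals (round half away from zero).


BᵀP = [42.7500 -12.3750; 9.0000 0.0000]
S = R + BᵀPB = [1/2 0; 0 1/2] + [104.0625 18.0000; 18.0000 9.0000] = [104.5625 18.0000; 18.0000 9.5000]
BᵀPA = [49.5000 -115.8750; 0.0000 -27.0000]
K = S⁻¹·BᵀPA = [0.7026 -0.9185; -1.3312 -1.1017]
A−BK = [-0.0740 -0.0612; -0.2839 -0.1743]
AᵀP(A−BK) = [1.2236 0.4672; 0.4672 1.0685]
P' = Q + AᵀP(A−BK) = [2.4736 2.4672; 2.4672 5.0685]
tr(P') = 7.5421

7.5421


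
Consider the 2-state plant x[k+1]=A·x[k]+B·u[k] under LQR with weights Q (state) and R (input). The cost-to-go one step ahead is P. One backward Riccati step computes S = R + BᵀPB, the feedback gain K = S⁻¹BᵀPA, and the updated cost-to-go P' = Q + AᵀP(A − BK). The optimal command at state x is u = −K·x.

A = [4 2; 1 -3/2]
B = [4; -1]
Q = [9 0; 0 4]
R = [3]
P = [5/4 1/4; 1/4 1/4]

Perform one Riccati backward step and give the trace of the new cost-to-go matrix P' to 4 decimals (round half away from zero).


17.6559

BᵀP = [4.7500 0.7500]
S = R + BᵀPB = [3] + [18.2500] = [21.2500]
BᵀPA = [19.7500 8.3750]
K = S⁻¹·BᵀPA = [0.9294 0.3941]
A−BK = [0.2824 0.4235; 1.9294 -1.1059]
AᵀP(A−BK) = [3.8941 0.8412; 0.8412 0.7618]
P' = Q + AᵀP(A−BK) = [12.8941 0.8412; 0.8412 4.7618]
tr(P') = 17.6559


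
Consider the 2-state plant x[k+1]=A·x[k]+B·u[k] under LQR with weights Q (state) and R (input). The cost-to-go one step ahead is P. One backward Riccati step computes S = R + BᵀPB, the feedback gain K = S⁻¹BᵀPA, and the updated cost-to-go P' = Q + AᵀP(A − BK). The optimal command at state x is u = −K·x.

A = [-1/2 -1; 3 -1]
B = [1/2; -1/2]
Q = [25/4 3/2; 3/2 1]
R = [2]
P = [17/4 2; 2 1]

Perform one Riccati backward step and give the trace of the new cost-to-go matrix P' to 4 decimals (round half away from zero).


19.0405

BᵀP = [1.1250 0.5000]
S = R + BᵀPB = [2] + [0.3125] = [2.3125]
BᵀPA = [0.9375 -1.6250]
K = S⁻¹·BᵀPA = [0.4054 -0.7027]
A−BK = [-0.7027 -0.6486; 3.2027 -1.3514]
AᵀP(A−BK) = [3.6824 -5.2162; -5.2162 8.1081]
P' = Q + AᵀP(A−BK) = [9.9324 -3.7162; -3.7162 9.1081]
tr(P') = 19.0405


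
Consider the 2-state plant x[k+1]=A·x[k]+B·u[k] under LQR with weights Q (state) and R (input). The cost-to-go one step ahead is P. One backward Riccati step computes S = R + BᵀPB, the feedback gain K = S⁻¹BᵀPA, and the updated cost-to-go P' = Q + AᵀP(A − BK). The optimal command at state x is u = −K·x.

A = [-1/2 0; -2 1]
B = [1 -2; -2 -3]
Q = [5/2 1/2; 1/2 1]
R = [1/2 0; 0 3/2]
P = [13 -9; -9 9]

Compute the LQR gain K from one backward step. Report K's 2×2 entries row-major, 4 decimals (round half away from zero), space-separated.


0.3611 -0.2859 0.4015 -0.1347

BᵀP = [31.0000 -27.0000; 1.0000 -9.0000]
S = R + BᵀPB = [1/2 0; 0 3/2] + [85.0000 19.0000; 19.0000 25.0000] = [85.5000 19.0000; 19.0000 26.5000]
BᵀPA = [38.5000 -27.0000; 17.5000 -9.0000]
K = S⁻¹·BᵀPA = [0.3611 -0.2859; 0.4015 -0.1347]
A−BK = [-0.0581 0.0165; -0.0734 0.0243]
AᵀP(A−BK) = [0.3226 -0.1376; -0.1376 0.0697]
P' = Q + AᵀP(A−BK) = [2.8226 0.3624; 0.3624 1.0697]
tr(P') = 3.8923


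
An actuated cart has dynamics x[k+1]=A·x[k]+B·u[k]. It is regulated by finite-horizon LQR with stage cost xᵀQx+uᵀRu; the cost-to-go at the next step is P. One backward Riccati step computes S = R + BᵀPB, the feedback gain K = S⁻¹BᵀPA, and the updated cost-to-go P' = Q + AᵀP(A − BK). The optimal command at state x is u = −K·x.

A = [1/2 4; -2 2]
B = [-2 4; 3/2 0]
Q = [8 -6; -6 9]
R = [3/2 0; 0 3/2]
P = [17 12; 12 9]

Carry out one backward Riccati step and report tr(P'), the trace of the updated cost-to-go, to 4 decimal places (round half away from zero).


BᵀP = [-16.0000 -10.5000; 68.0000 48.0000]
S = R + BᵀPB = [3/2 0; 0 3/2] + [16.2500 -64.0000; -64.0000 272.0000] = [17.7500 -64.0000; -64.0000 273.5000]
BᵀPA = [13.0000 -85.0000; -62.0000 368.0000]
K = S⁻¹·BᵀPA = [-0.5437 0.4014; -0.3539 1.4394]
A−BK = [0.8282 -0.9550; -1.1844 1.3979]
AᵀP(A−BK) = [1.3751 -1.9723; -1.9723 4.4014]
P' = Q + AᵀP(A−BK) = [9.3751 -7.9723; -7.9723 13.4014]
tr(P') = 22.7764

22.7764


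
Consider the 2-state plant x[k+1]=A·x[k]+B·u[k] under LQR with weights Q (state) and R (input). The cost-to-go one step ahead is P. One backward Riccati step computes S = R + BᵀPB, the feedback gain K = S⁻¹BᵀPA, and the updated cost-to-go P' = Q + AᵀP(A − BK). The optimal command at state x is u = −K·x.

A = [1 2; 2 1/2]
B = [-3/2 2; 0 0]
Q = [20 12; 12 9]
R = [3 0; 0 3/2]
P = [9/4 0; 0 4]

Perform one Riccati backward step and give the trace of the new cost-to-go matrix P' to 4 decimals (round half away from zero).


47.2950

BᵀP = [-3.3750 0.0000; 4.5000 0.0000]
S = R + BᵀPB = [3 0; 0 3/2] + [5.0625 -6.7500; -6.7500 9.0000] = [8.0625 -6.7500; -6.7500 10.5000]
BᵀPA = [-3.3750 -6.7500; 4.5000 9.0000]
K = S⁻¹·BᵀPA = [-0.1295 -0.2590; 0.3453 0.6906]
A−BK = [0.1151 0.2302; 2.0000 0.5000]
AᵀP(A−BK) = [16.2590 4.5180; 4.5180 2.0360]
P' = Q + AᵀP(A−BK) = [36.2590 16.5180; 16.5180 11.0360]
tr(P') = 47.2950


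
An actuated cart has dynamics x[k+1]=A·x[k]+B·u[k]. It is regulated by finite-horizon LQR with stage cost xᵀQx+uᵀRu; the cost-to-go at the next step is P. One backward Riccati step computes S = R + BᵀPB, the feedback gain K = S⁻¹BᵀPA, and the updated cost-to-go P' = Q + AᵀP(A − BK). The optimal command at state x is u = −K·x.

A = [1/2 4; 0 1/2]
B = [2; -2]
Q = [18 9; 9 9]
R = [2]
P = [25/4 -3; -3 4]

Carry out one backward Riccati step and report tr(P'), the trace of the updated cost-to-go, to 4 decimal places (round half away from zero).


49.2854

BᵀP = [18.5000 -14.0000]
S = R + BᵀPB = [2] + [65.0000] = [67.0000]
BᵀPA = [9.2500 67.0000]
K = S⁻¹·BᵀPA = [0.1381 1.0000]
A−BK = [0.2239 2.0000; 0.2761 2.5000]
AᵀP(A−BK) = [0.2854 2.5000; 2.5000 22.0000]
P' = Q + AᵀP(A−BK) = [18.2854 11.5000; 11.5000 31.0000]
tr(P') = 49.2854


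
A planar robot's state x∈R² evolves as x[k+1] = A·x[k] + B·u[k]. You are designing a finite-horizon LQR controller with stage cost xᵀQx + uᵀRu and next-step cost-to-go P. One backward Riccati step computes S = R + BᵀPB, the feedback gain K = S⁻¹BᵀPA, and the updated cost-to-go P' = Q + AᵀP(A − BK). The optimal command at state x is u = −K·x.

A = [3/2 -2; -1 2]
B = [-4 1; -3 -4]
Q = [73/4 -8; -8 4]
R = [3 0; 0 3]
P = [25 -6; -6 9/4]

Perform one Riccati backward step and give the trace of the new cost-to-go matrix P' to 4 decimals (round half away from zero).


24.8581

BᵀP = [-82.0000 17.2500; 49.0000 -15.0000]
S = R + BᵀPB = [3 0; 0 3] + [276.2500 -151.0000; -151.0000 109.0000] = [279.2500 -151.0000; -151.0000 112.0000]
BᵀPA = [-140.2500 198.5000; 88.5000 -128.0000]
K = S⁻¹·BᵀPA = [-0.2766 0.3427; 0.4172 -0.6809]
A−BK = [-0.0238 0.0515; -0.1611 0.3044]
AᵀP(A−BK) = [0.7783 -1.1843; -1.1843 1.8297]
P' = Q + AᵀP(A−BK) = [19.0283 -9.1843; -9.1843 5.8297]
tr(P') = 24.8581


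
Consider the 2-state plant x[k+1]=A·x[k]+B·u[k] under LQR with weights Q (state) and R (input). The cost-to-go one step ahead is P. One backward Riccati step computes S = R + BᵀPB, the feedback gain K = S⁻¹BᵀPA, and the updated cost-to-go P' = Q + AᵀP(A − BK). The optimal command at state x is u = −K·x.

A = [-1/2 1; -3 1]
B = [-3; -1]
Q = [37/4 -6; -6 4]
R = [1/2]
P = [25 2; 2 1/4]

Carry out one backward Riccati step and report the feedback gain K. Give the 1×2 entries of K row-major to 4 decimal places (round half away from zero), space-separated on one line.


0.2408 -0.3502

BᵀP = [-77.0000 -6.2500]
S = R + BᵀPB = [1/2] + [237.2500] = [237.7500]
BᵀPA = [57.2500 -83.2500]
K = S⁻¹·BᵀPA = [0.2408 -0.3502]
A−BK = [0.2224 -0.0505; -2.7592 0.6498]
AᵀP(A−BK) = [0.7142 -0.2035; -0.2035 0.0994]
P' = Q + AᵀP(A−BK) = [9.9642 -6.2035; -6.2035 4.0994]
tr(P') = 14.0636


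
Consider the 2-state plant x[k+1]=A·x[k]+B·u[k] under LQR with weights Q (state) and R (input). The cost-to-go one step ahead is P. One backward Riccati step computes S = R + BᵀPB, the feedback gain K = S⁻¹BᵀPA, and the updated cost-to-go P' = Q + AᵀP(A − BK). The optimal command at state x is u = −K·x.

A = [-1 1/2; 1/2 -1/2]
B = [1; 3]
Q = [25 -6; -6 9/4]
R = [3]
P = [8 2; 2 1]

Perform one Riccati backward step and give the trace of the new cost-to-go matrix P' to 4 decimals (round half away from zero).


BᵀP = [14.0000 5.0000]
S = R + BᵀPB = [3] + [29.0000] = [32.0000]
BᵀPA = [-11.5000 4.5000]
K = S⁻¹·BᵀPA = [-0.3594 0.1406]
A−BK = [-0.6406 0.3594; 1.5781 -0.9219]
AᵀP(A−BK) = [2.1172 -1.1328; -1.1328 0.6172]
P' = Q + AᵀP(A−BK) = [27.1172 -7.1328; -7.1328 2.8672]
tr(P') = 29.9844

29.9844


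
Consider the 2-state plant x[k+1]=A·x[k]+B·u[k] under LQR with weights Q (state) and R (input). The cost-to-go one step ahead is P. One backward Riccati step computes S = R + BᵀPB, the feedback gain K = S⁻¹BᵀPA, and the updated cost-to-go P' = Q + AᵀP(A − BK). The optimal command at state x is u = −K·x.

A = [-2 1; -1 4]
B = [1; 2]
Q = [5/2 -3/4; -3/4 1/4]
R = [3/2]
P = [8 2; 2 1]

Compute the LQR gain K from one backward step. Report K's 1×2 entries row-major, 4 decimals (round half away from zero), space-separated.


BᵀP = [12.0000 4.0000]
S = R + BᵀPB = [3/2] + [20.0000] = [21.5000]
BᵀPA = [-28.0000 28.0000]
K = S⁻¹·BᵀPA = [-1.3023 1.3023]
A−BK = [-0.6977 -0.3023; 1.6047 1.3953]
AᵀP(A−BK) = [4.5349 -1.5349; -1.5349 3.5349]
P' = Q + AᵀP(A−BK) = [7.0349 -2.2849; -2.2849 3.7849]
tr(P') = 10.8198

-1.3023 1.3023


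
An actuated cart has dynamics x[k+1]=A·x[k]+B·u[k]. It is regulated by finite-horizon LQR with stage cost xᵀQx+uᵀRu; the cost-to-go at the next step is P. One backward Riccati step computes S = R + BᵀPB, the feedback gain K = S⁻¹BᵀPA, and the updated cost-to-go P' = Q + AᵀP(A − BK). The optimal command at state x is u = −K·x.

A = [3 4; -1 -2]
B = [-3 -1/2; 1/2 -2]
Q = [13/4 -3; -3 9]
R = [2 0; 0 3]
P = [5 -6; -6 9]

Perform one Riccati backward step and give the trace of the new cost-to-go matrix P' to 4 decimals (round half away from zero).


BᵀP = [-18.0000 22.5000; 9.5000 -15.0000]
S = R + BᵀPB = [2 0; 0 3] + [65.2500 -36.0000; -36.0000 25.2500] = [67.2500 -36.0000; -36.0000 28.2500]
BᵀPA = [-76.5000 -117.0000; 43.5000 68.0000]
K = S⁻¹·BᵀPA = [-0.9856 -1.4197; 0.2838 0.5979]
A−BK = [0.1851 0.0397; 0.0604 -0.0944]
AᵀP(A−BK) = [2.2544 3.3835; 3.3835 5.2367]
P' = Q + AᵀP(A−BK) = [5.5044 0.3835; 0.3835 14.2367]
tr(P') = 19.7411

19.7411


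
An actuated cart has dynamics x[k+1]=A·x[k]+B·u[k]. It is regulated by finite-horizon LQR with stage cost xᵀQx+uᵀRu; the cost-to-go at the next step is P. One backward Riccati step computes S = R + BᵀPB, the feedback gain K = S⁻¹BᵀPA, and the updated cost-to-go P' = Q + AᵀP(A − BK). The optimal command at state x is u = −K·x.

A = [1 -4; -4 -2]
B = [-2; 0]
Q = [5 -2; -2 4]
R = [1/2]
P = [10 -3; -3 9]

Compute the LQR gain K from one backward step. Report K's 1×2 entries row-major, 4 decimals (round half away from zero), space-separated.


-1.0864 1.6790

BᵀP = [-20.0000 6.0000]
S = R + BᵀPB = [1/2] + [40.0000] = [40.5000]
BᵀPA = [-44.0000 68.0000]
K = S⁻¹·BᵀPA = [-1.0864 1.6790]
A−BK = [-1.1728 -0.6420; -4.0000 -2.0000]
AᵀP(A−BK) = [130.1975 63.8765; 63.8765 33.8272]
P' = Q + AᵀP(A−BK) = [135.1975 61.8765; 61.8765 37.8272]
tr(P') = 173.0247


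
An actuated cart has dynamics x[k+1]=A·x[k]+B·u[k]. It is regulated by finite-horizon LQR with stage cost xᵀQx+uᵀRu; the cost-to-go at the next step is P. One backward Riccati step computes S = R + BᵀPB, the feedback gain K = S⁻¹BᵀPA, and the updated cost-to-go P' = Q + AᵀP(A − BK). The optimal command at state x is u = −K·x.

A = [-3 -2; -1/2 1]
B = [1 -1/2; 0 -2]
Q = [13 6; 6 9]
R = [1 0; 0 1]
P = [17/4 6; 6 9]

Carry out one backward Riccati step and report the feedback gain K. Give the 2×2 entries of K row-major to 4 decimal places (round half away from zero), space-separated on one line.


BᵀP = [4.2500 6.0000; -14.1250 -21.0000]
S = R + BᵀPB = [1 0; 0 1] + [4.2500 -14.1250; -14.1250 49.0625] = [5.2500 -14.1250; -14.1250 50.0625]
BᵀPA = [-15.7500 -2.5000; 52.8750 7.2500]
K = S⁻¹·BᵀPA = [-0.6575 -0.3593; 0.8707 0.0434]
A−BK = [-1.9072 -1.6190; 1.2414 1.0869]
AᵀP(A−BK) = [2.1078 1.0439; 1.0439 0.7868]
P' = Q + AᵀP(A−BK) = [15.1078 7.0439; 7.0439 9.7868]
tr(P') = 24.8946

-0.6575 -0.3593 0.8707 0.0434


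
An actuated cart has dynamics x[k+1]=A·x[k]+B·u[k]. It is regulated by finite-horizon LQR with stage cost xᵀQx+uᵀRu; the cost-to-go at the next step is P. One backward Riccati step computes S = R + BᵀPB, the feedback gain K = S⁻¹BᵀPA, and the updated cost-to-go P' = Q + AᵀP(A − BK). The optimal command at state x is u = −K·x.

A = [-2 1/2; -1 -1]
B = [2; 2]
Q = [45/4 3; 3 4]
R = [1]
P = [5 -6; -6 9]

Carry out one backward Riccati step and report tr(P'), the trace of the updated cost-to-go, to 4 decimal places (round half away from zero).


BᵀP = [-2.0000 6.0000]
S = R + BᵀPB = [1] + [8.0000] = [9.0000]
BᵀPA = [-2.0000 -7.0000]
K = S⁻¹·BᵀPA = [-0.2222 -0.7778]
A−BK = [-1.5556 2.0556; -0.5556 0.5556]
AᵀP(A−BK) = [4.5556 -6.5556; -6.5556 10.8056]
P' = Q + AᵀP(A−BK) = [15.8056 -3.5556; -3.5556 14.8056]
tr(P') = 30.6111

30.6111


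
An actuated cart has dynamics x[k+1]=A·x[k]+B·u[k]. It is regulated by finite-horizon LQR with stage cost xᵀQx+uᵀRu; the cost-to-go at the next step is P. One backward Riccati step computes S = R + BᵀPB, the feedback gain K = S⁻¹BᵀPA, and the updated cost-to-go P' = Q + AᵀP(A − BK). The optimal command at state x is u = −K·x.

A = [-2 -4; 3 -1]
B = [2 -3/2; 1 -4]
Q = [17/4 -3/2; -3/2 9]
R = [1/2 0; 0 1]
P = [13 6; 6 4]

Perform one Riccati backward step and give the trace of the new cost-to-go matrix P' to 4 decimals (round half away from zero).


BᵀP = [32.0000 16.0000; -43.5000 -25.0000]
S = R + BᵀPB = [1/2 0; 0 1] + [80.0000 -112.0000; -112.0000 165.2500] = [80.5000 -112.0000; -112.0000 166.2500]
BᵀPA = [-16.0000 -144.0000; 12.0000 199.0000]
K = S⁻¹·BᵀPA = [-1.5683 -1.9687; -0.9844 -0.1293]
A−BK = [-0.3399 -0.2565; 0.6309 0.4515]
AᵀP(A−BK) = [2.7195 2.0521; 2.0521 2.2357]
P' = Q + AᵀP(A−BK) = [6.9695 0.5521; 0.5521 11.2357]
tr(P') = 18.2052

18.2052


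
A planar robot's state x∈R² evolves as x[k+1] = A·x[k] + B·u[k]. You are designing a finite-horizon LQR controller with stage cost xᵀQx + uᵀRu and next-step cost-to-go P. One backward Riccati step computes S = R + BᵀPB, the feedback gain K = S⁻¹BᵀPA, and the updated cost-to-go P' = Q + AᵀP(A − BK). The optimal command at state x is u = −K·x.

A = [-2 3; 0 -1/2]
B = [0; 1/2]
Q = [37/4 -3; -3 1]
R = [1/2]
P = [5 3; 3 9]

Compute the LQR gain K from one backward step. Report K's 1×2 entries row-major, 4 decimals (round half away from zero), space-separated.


BᵀP = [1.5000 4.5000]
S = R + BᵀPB = [1/2] + [2.2500] = [2.7500]
BᵀPA = [-3.0000 2.2500]
K = S⁻¹·BᵀPA = [-1.0909 0.8182]
A−BK = [-2.0000 3.0000; 0.5455 -0.9091]
AᵀP(A−BK) = [16.7273 -24.5455; -24.5455 36.4091]
P' = Q + AᵀP(A−BK) = [25.9773 -27.5455; -27.5455 37.4091]
tr(P') = 63.3864

-1.0909 0.8182


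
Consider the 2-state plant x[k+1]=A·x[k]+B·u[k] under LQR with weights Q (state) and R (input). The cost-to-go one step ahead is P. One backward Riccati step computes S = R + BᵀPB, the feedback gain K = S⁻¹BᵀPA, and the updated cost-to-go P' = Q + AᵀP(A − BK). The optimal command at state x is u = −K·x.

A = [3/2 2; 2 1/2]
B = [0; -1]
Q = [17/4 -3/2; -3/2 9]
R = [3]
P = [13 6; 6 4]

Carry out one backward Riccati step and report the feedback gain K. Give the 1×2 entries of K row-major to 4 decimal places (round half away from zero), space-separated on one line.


BᵀP = [-6.0000 -4.0000]
S = R + BᵀPB = [3] + [4.0000] = [7.0000]
BᵀPA = [-17.0000 -14.0000]
K = S⁻¹·BᵀPA = [-2.4286 -2.0000]
A−BK = [1.5000 2.0000; -0.4286 -1.5000]
AᵀP(A−BK) = [39.9643 37.5000; 37.5000 37.0000]
P' = Q + AᵀP(A−BK) = [44.2143 36.0000; 36.0000 46.0000]
tr(P') = 90.2143

-2.4286 -2.0000


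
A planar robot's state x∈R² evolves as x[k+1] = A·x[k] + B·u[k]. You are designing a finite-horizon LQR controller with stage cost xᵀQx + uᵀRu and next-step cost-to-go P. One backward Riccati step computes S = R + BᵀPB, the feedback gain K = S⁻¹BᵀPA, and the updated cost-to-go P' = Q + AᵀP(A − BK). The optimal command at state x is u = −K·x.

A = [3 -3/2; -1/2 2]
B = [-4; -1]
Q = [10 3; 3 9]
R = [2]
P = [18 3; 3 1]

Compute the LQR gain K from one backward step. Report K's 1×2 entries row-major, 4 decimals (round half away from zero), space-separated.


BᵀP = [-75.0000 -13.0000]
S = R + BᵀPB = [2] + [313.0000] = [315.0000]
BᵀPA = [-218.5000 86.5000]
K = S⁻¹·BᵀPA = [-0.6937 0.2746]
A−BK = [0.2254 -0.4016; -1.1937 2.2746]
AᵀP(A−BK) = [1.6873 -1.7492; -1.7492 2.7468]
P' = Q + AᵀP(A−BK) = [11.6873 1.2508; 1.2508 11.7468]
tr(P') = 23.4341

-0.6937 0.2746


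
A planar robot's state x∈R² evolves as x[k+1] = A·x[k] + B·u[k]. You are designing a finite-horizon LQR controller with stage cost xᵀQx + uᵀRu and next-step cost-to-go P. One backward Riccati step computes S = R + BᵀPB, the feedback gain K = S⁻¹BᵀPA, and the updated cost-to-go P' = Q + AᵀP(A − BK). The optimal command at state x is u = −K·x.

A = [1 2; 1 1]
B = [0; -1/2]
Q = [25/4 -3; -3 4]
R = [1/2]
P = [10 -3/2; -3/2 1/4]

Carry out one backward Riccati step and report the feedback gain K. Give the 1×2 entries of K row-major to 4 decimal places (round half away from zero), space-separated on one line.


1.1111 2.4444

BᵀP = [0.7500 -0.1250]
S = R + BᵀPB = [1/2] + [0.0625] = [0.5625]
BᵀPA = [0.6250 1.3750]
K = S⁻¹·BᵀPA = [1.1111 2.4444]
A−BK = [1.0000 2.0000; 1.5556 2.2222]
AᵀP(A−BK) = [6.5556 14.2222; 14.2222 30.8889]
P' = Q + AᵀP(A−BK) = [12.8056 11.2222; 11.2222 34.8889]
tr(P') = 47.6944


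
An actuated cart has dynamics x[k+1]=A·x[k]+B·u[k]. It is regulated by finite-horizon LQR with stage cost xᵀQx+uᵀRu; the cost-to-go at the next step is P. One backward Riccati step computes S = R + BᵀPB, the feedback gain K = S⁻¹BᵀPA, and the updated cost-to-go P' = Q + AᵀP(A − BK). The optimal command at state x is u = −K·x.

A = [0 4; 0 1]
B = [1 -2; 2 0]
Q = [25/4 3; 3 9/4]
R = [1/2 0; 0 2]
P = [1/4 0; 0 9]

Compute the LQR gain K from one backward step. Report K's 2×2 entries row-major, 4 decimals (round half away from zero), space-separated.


0.0000 0.5091 0.0000 -0.5818

BᵀP = [0.2500 18.0000; -0.5000 0.0000]
S = R + BᵀPB = [1/2 0; 0 2] + [36.2500 -0.5000; -0.5000 1.0000] = [36.7500 -0.5000; -0.5000 3.0000]
BᵀPA = [0.0000 19.0000; 0.0000 -2.0000]
K = S⁻¹·BᵀPA = [0.0000 0.5091; 0.0000 -0.5818]
A−BK = [0.0000 2.3273; 0.0000 -0.0182]
AᵀP(A−BK) = [0.0000 0.0000; 0.0000 2.1636]
P' = Q + AᵀP(A−BK) = [6.2500 3.0000; 3.0000 4.4136]
tr(P') = 10.6636


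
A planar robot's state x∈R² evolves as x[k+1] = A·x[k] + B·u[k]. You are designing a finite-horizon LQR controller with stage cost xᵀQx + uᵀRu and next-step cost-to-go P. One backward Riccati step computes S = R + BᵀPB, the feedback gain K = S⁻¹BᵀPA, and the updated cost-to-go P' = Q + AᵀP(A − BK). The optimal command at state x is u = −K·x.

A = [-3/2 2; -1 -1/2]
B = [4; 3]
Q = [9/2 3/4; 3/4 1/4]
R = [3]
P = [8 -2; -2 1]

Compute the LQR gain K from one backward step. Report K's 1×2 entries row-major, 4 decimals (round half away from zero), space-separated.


-0.3696 0.5924

BᵀP = [26.0000 -5.0000]
S = R + BᵀPB = [3] + [89.0000] = [92.0000]
BᵀPA = [-34.0000 54.5000]
K = S⁻¹·BᵀPA = [-0.3696 0.5924]
A−BK = [-0.0217 -0.3696; 0.1087 -2.2772]
AᵀP(A−BK) = [0.4348 -0.8587; -0.8587 3.9647]
P' = Q + AᵀP(A−BK) = [4.9348 -0.1087; -0.1087 4.2147]
tr(P') = 9.1495


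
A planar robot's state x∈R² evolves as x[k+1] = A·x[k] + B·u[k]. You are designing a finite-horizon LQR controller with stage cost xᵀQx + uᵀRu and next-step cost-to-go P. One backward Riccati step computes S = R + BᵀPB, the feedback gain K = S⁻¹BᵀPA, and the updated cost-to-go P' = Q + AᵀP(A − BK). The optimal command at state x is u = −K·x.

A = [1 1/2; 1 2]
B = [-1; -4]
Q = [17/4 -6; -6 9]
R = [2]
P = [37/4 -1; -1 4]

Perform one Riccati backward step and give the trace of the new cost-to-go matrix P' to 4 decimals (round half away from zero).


18.8875

BᵀP = [-5.2500 -15.0000]
S = R + BᵀPB = [2] + [65.2500] = [67.2500]
BᵀPA = [-20.2500 -32.6250]
K = S⁻¹·BᵀPA = [-0.3011 -0.4851]
A−BK = [0.6989 0.0149; -0.2045 0.0595]
AᵀP(A−BK) = [5.1524 0.3011; 0.3011 0.4851]
P' = Q + AᵀP(A−BK) = [9.4024 -5.6989; -5.6989 9.4851]
tr(P') = 18.8875


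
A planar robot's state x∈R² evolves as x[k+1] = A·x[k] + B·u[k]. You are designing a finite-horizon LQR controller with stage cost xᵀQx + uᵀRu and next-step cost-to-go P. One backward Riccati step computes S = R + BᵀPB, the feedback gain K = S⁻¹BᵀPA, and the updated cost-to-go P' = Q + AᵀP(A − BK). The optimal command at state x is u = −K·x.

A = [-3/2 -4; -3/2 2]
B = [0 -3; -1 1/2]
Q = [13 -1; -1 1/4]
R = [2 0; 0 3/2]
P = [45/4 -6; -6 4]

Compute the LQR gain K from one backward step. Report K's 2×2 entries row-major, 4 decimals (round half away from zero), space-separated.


0.4153 -0.4720 0.2746 1.4584

BᵀP = [6.0000 -4.0000; -36.7500 20.0000]
S = R + BᵀPB = [2 0; 0 3/2] + [4.0000 -20.0000; -20.0000 120.2500] = [6.0000 -20.0000; -20.0000 121.7500]
BᵀPA = [-3.0000 -32.0000; 25.1250 187.0000]
K = S⁻¹·BᵀPA = [0.4153 -0.4720; 0.2746 1.4584]
A−BK = [-0.6762 0.3752; -1.2220 0.7988]
AᵀP(A−BK) = [1.6594 -0.5582; -0.5582 4.1755]
P' = Q + AᵀP(A−BK) = [14.6594 -1.5582; -1.5582 4.4255]
tr(P') = 19.0849


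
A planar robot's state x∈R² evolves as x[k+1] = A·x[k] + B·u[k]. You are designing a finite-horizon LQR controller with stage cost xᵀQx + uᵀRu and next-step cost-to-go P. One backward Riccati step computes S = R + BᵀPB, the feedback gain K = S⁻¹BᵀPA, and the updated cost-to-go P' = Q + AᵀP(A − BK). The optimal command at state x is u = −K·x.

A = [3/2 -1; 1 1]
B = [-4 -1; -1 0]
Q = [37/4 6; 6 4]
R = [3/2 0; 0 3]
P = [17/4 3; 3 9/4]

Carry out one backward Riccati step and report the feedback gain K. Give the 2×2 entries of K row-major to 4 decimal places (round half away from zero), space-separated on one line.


BᵀP = [-20.0000 -14.2500; -4.2500 -3.0000]
S = R + BᵀPB = [3/2 0; 0 3] + [94.2500 20.0000; 20.0000 4.2500] = [95.7500 20.0000; 20.0000 7.2500]
BᵀPA = [-44.2500 5.7500; -9.3750 1.2500]
K = S⁻¹·BᵀPA = [-0.4532 0.0567; -0.0430 0.0159]
A−BK = [-0.3556 -0.7572; 0.5468 1.0567]
AᵀP(A−BK) = [0.3571 0.0344; 0.0344 0.1539]
P' = Q + AᵀP(A−BK) = [9.6071 6.0344; 6.0344 4.1539]
tr(P') = 13.7610

-0.4532 0.0567 -0.0430 0.0159


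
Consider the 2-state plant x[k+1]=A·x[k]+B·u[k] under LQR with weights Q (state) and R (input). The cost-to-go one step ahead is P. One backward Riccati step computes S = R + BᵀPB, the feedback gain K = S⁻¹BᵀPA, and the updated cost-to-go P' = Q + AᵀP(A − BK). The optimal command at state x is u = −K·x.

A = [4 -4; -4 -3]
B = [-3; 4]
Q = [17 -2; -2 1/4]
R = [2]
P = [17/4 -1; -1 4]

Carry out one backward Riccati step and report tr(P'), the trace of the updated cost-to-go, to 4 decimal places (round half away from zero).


101.0239

BᵀP = [-16.7500 19.0000]
S = R + BᵀPB = [2] + [126.2500] = [128.2500]
BᵀPA = [-143.0000 10.0000]
K = S⁻¹·BᵀPA = [-1.1150 0.0780]
A−BK = [0.6550 -3.7661; 0.4600 -3.3119]
AᵀP(A−BK) = [4.5536 -12.8499; -12.8499 79.2203]
P' = Q + AᵀP(A−BK) = [21.5536 -14.8499; -14.8499 79.4703]
tr(P') = 101.0239


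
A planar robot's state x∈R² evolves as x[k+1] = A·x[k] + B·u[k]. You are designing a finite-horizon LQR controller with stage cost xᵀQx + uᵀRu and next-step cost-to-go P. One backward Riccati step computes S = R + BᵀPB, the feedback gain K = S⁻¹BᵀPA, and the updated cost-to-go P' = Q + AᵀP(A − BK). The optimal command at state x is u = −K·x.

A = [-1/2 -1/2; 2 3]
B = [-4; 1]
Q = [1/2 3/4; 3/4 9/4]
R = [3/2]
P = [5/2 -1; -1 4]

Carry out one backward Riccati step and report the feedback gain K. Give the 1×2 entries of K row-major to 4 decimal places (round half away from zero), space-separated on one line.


BᵀP = [-11.0000 8.0000]
S = R + BᵀPB = [3/2] + [52.0000] = [53.5000]
BᵀPA = [21.5000 29.5000]
K = S⁻¹·BᵀPA = [0.4019 0.5514]
A−BK = [1.1075 1.7056; 1.5981 2.4486]
AᵀP(A−BK) = [9.9848 15.2699; 15.2699 23.3586]
P' = Q + AᵀP(A−BK) = [10.4848 16.0199; 16.0199 25.6086]
tr(P') = 36.0935

0.4019 0.5514


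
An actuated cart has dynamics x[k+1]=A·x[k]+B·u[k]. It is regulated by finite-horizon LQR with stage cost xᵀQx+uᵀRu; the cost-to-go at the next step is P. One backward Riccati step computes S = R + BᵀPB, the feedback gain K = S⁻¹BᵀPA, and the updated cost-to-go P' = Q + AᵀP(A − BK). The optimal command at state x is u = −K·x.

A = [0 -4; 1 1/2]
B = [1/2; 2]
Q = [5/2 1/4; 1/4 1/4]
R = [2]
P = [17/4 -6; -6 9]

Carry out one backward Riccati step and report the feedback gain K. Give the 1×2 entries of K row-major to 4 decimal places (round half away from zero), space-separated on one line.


BᵀP = [-9.8750 15.0000]
S = R + BᵀPB = [2] + [25.0625] = [27.0625]
BᵀPA = [15.0000 47.0000]
K = S⁻¹·BᵀPA = [0.5543 1.7367]
A−BK = [-0.2771 -4.8684; -0.1085 -2.9734]
AᵀP(A−BK) = [0.6859 2.4492; 2.4492 12.6241]
P' = Q + AᵀP(A−BK) = [3.1859 2.6992; 2.6992 12.8741]
tr(P') = 16.0600

0.5543 1.7367


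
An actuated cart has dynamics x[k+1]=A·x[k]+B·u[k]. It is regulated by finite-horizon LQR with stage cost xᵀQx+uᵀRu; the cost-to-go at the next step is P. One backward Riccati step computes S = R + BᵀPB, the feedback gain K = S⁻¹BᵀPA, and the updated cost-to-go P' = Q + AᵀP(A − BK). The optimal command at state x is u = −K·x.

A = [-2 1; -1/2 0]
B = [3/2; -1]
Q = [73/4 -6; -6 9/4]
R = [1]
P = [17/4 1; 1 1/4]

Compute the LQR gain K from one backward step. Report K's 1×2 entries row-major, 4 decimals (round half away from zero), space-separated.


-1.4560 0.6880

BᵀP = [5.3750 1.2500]
S = R + BᵀPB = [1] + [6.8125] = [7.8125]
BᵀPA = [-11.3750 5.3750]
K = S⁻¹·BᵀPA = [-1.4560 0.6880]
A−BK = [0.1840 -0.0320; -1.9560 0.6880]
AᵀP(A−BK) = [2.5005 -1.1740; -1.1740 0.5520]
P' = Q + AᵀP(A−BK) = [20.7505 -7.1740; -7.1740 2.8020]
tr(P') = 23.5525


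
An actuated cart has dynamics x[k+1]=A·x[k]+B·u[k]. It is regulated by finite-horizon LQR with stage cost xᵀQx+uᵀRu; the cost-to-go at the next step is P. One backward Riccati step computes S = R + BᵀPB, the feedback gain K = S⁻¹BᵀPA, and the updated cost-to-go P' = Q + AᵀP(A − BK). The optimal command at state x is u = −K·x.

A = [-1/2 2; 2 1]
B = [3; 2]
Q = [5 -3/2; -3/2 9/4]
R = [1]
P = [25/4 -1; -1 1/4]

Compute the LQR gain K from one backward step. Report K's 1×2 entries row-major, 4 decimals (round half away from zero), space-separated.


BᵀP = [16.7500 -2.5000]
S = R + BᵀPB = [1] + [45.2500] = [46.2500]
BᵀPA = [-13.3750 31.0000]
K = S⁻¹·BᵀPA = [-0.2892 0.6703]
A−BK = [0.3676 -0.0108; 2.5784 -0.3405]
AᵀP(A−BK) = [0.6946 -0.2851; -0.2851 0.4716]
P' = Q + AᵀP(A−BK) = [5.6946 -1.7851; -1.7851 2.7216]
tr(P') = 8.4162

-0.2892 0.6703


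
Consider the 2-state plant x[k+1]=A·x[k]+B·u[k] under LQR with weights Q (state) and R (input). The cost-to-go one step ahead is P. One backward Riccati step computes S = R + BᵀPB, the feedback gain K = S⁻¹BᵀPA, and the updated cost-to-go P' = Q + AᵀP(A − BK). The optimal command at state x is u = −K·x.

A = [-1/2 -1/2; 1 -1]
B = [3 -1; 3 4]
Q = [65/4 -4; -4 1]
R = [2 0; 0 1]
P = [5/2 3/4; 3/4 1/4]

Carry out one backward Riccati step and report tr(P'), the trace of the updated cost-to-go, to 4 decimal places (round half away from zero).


17.3613

BᵀP = [9.7500 3.0000; 0.5000 0.2500]
S = R + BᵀPB = [2 0; 0 1] + [38.2500 2.2500; 2.2500 0.5000] = [40.2500 2.2500; 2.2500 1.5000]
BᵀPA = [-1.8750 -7.8750; 0.0000 -0.5000]
K = S⁻¹·BᵀPA = [-0.0508 -0.1932; 0.0763 -0.0435]
A−BK = [-0.2712 0.0362; 0.8475 -0.2463]
AᵀP(A−BK) = [0.0297 0.0127; 0.0127 0.0816]
P' = Q + AᵀP(A−BK) = [16.2797 -3.9873; -3.9873 1.0816]
tr(P') = 17.3613


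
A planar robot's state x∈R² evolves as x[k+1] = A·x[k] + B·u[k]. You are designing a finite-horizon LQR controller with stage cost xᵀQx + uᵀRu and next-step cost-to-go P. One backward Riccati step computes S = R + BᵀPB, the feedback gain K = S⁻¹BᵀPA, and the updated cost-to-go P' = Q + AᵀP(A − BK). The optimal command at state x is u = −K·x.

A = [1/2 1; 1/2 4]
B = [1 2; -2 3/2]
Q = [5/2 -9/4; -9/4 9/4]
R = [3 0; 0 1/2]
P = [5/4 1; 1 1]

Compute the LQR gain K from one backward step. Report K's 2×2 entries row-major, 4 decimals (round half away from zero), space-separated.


BᵀP = [-0.7500 -1.0000; 4.0000 3.5000]
S = R + BᵀPB = [3 0; 0 1/2] + [1.2500 -3.0000; -3.0000 13.2500] = [4.2500 -3.0000; -3.0000 13.7500]
BᵀPA = [-0.8750 -4.7500; 3.7500 18.0000]
K = S⁻¹·BᵀPA = [-0.0158 -0.2288; 0.2693 1.2592]
A−BK = [-0.0228 -1.2895; 0.0645 1.6536]
AᵀP(A−BK) = [0.0389 0.2029; 0.2029 1.4981]
P' = Q + AᵀP(A−BK) = [2.5389 -2.0471; -2.0471 3.7481]
tr(P') = 6.2870

-0.0158 -0.2288 0.2693 1.2592


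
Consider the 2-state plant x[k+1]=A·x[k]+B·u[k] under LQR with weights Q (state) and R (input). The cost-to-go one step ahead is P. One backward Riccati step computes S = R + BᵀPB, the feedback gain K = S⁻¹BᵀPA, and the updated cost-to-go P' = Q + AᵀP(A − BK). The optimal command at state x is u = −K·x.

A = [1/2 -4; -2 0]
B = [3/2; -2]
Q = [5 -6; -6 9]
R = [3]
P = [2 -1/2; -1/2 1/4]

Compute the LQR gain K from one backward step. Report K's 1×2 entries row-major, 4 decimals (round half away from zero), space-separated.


BᵀP = [4.0000 -1.2500]
S = R + BᵀPB = [3] + [8.5000] = [11.5000]
BᵀPA = [4.5000 -16.0000]
K = S⁻¹·BᵀPA = [0.3913 -1.3913]
A−BK = [-0.0870 -1.9130; -1.2174 -2.7826]
AᵀP(A−BK) = [0.7391 -1.7391; -1.7391 9.7391]
P' = Q + AᵀP(A−BK) = [5.7391 -7.7391; -7.7391 18.7391]
tr(P') = 24.4783

0.3913 -1.3913
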